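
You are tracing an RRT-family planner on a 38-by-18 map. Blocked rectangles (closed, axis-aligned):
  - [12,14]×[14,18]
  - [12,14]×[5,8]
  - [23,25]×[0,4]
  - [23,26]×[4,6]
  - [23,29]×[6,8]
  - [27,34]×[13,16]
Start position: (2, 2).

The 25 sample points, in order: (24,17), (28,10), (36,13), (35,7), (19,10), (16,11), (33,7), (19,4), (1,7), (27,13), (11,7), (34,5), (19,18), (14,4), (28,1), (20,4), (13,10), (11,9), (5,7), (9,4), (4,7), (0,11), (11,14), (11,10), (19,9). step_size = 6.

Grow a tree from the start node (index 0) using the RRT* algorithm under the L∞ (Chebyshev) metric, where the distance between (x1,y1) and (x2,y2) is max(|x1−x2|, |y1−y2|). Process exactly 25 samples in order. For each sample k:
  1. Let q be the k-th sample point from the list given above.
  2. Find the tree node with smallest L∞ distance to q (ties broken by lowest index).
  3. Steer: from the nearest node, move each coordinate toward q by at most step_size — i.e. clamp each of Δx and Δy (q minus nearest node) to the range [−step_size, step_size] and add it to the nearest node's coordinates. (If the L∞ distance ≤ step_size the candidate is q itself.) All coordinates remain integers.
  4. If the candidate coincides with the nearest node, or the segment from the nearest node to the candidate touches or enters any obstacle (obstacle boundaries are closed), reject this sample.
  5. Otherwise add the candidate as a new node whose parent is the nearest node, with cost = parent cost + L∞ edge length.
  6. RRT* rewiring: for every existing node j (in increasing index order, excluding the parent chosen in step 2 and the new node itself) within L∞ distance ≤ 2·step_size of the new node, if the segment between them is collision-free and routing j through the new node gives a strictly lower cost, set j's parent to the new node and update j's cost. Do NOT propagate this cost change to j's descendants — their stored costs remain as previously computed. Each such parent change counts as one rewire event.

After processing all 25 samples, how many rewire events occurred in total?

Rewire events: 3

1. q=(24,17) nearest=0 d=22 new=(8,8) → add node 1 parent=0 cost=6
2. q=(28,10) nearest=1 d=20 new=(14,10) → add node 2 parent=1 cost=12
3. q=(36,13) nearest=2 d=22 new=(20,13) → add node 3 parent=2 cost=18
4. q=(35,7) nearest=3 d=15 new=(26,7) → blocked by [23,29]×[6,8], reject
5. q=(19,10) nearest=3 d=3 new=(19,10) → add node 4 parent=3 cost=21
6. q=(16,11) nearest=2 d=2 new=(16,11) → add node 5 parent=2 cost=14; rewire 4→5 (17<21)
7. q=(33,7) nearest=3 d=13 new=(26,7) → blocked by [23,29]×[6,8], reject
8. q=(19,4) nearest=2 d=6 new=(19,4) → add node 6 parent=2 cost=18
9. q=(1,7) nearest=0 d=5 new=(1,7) → add node 7 parent=0 cost=5
10. q=(27,13) nearest=3 d=7 new=(26,13) → add node 8 parent=3 cost=24
11. q=(11,7) nearest=1 d=3 new=(11,7) → add node 9 parent=1 cost=9
12. q=(34,5) nearest=8 d=8 new=(32,7) → add node 10 parent=8 cost=30
13. q=(19,18) nearest=3 d=5 new=(19,18) → add node 11 parent=3 cost=23
14. q=(14,4) nearest=9 d=3 new=(14,4) → blocked by [12,14]×[5,8], reject
15. q=(28,1) nearest=10 d=6 new=(28,1) → add node 12 parent=10 cost=36
16. q=(20,4) nearest=6 d=1 new=(20,4) → add node 13 parent=6 cost=19
17. q=(13,10) nearest=2 d=1 new=(13,10) → add node 14 parent=2 cost=13; rewire 11→14 (21<23)
18. q=(11,9) nearest=9 d=2 new=(11,9) → add node 15 parent=9 cost=11; rewire 11→15 (20<21)
19. q=(5,7) nearest=1 d=3 new=(5,7) → add node 16 parent=1 cost=9
20. q=(9,4) nearest=9 d=3 new=(9,4) → add node 17 parent=9 cost=12
21. q=(4,7) nearest=16 d=1 new=(4,7) → add node 18 parent=16 cost=10
22. q=(0,11) nearest=7 d=4 new=(0,11) → add node 19 parent=7 cost=9
23. q=(11,14) nearest=2 d=4 new=(11,14) → add node 20 parent=2 cost=16
24. q=(11,10) nearest=15 d=1 new=(11,10) → add node 21 parent=15 cost=12
25. q=(19,9) nearest=4 d=1 new=(19,9) → add node 22 parent=4 cost=18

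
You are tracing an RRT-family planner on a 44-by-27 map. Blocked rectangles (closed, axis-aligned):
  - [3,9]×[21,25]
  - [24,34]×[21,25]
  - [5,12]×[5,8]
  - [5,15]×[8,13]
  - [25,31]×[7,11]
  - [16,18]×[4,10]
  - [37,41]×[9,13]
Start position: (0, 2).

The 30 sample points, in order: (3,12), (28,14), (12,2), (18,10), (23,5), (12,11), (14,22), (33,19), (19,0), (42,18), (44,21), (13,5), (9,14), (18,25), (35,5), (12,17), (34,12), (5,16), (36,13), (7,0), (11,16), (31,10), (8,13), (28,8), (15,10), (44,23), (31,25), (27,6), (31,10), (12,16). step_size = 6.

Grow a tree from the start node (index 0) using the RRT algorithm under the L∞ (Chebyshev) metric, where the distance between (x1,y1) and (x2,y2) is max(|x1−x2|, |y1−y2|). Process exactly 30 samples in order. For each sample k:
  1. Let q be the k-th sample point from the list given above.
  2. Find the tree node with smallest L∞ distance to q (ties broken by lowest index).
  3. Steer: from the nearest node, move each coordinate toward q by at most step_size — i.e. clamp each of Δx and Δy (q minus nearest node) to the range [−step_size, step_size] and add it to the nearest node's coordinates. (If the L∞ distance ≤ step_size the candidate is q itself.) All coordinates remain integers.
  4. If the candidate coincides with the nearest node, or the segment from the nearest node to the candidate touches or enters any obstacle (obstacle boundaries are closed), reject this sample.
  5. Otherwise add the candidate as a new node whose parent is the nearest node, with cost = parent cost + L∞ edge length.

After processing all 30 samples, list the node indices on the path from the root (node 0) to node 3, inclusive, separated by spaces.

1. q=(3,12) nearest=0 d=10 new=(3,8) → add node 1 parent=0 cost=6
2. q=(28,14) nearest=1 d=25 new=(9,14) → blocked by [5,15]×[8,13], reject
3. q=(12,2) nearest=1 d=9 new=(9,2) → blocked by [5,12]×[5,8], reject
4. q=(18,10) nearest=1 d=15 new=(9,10) → blocked by [5,15]×[8,13], reject
5. q=(23,5) nearest=1 d=20 new=(9,5) → blocked by [5,12]×[5,8], reject
6. q=(12,11) nearest=1 d=9 new=(9,11) → blocked by [5,15]×[8,13], reject
7. q=(14,22) nearest=1 d=14 new=(9,14) → blocked by [5,15]×[8,13], reject
8. q=(33,19) nearest=1 d=30 new=(9,14) → blocked by [5,15]×[8,13], reject
9. q=(19,0) nearest=1 d=16 new=(9,2) → blocked by [5,12]×[5,8], reject
10. q=(42,18) nearest=1 d=39 new=(9,14) → blocked by [5,15]×[8,13], reject
11. q=(44,21) nearest=1 d=41 new=(9,14) → blocked by [5,15]×[8,13], reject
12. q=(13,5) nearest=1 d=10 new=(9,5) → blocked by [5,12]×[5,8], reject
13. q=(9,14) nearest=1 d=6 new=(9,14) → blocked by [5,15]×[8,13], reject
14. q=(18,25) nearest=1 d=17 new=(9,14) → blocked by [5,15]×[8,13], reject
15. q=(35,5) nearest=1 d=32 new=(9,5) → blocked by [5,12]×[5,8], reject
16. q=(12,17) nearest=1 d=9 new=(9,14) → blocked by [5,15]×[8,13], reject
17. q=(34,12) nearest=1 d=31 new=(9,12) → blocked by [5,15]×[8,13], reject
18. q=(5,16) nearest=1 d=8 new=(5,14) → add node 2 parent=1 cost=12
19. q=(36,13) nearest=2 d=31 new=(11,13) → blocked by [5,15]×[8,13], reject
20. q=(7,0) nearest=0 d=7 new=(6,0) → add node 3 parent=0 cost=6
21. q=(11,16) nearest=2 d=6 new=(11,16) → add node 4 parent=2 cost=18
22. q=(31,10) nearest=4 d=20 new=(17,10) → blocked by [5,15]×[8,13], reject
23. q=(8,13) nearest=2 d=3 new=(8,13) → blocked by [5,15]×[8,13], reject
24. q=(28,8) nearest=4 d=17 new=(17,10) → blocked by [5,15]×[8,13], reject
25. q=(15,10) nearest=4 d=6 new=(15,10) → blocked by [5,15]×[8,13], reject
26. q=(44,23) nearest=4 d=33 new=(17,22) → add node 5 parent=4 cost=24
27. q=(31,25) nearest=5 d=14 new=(23,25) → add node 6 parent=5 cost=30
28. q=(27,6) nearest=4 d=16 new=(17,10) → blocked by [5,15]×[8,13], reject
29. q=(31,10) nearest=5 d=14 new=(23,16) → add node 7 parent=5 cost=30
30. q=(12,16) nearest=4 d=1 new=(12,16) → add node 8 parent=4 cost=19

Path: 0 3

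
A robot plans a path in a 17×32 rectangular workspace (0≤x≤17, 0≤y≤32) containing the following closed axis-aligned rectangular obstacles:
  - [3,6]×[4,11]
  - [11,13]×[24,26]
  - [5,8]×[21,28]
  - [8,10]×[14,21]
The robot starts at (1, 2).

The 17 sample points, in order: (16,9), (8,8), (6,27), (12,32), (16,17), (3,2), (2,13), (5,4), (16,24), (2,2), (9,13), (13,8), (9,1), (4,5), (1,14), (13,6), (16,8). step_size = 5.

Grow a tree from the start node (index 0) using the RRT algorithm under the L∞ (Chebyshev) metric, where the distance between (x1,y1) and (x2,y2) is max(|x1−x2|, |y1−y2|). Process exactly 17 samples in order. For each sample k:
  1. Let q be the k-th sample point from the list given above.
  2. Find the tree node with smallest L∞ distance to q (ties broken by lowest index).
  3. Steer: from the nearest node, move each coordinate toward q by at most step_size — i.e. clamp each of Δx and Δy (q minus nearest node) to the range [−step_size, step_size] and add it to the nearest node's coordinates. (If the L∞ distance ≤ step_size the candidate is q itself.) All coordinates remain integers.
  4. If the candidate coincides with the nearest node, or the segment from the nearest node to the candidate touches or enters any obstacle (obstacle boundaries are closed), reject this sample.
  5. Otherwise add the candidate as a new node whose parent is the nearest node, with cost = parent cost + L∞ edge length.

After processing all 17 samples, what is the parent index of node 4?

1. q=(16,9) nearest=0 d=15 new=(6,7) → blocked by [3,6]×[4,11], reject
2. q=(8,8) nearest=0 d=7 new=(6,7) → blocked by [3,6]×[4,11], reject
3. q=(6,27) nearest=0 d=25 new=(6,7) → blocked by [3,6]×[4,11], reject
4. q=(12,32) nearest=0 d=30 new=(6,7) → blocked by [3,6]×[4,11], reject
5. q=(16,17) nearest=0 d=15 new=(6,7) → blocked by [3,6]×[4,11], reject
6. q=(3,2) nearest=0 d=2 new=(3,2) → add node 1 parent=0 cost=2
7. q=(2,13) nearest=0 d=11 new=(2,7) → add node 2 parent=0 cost=5
8. q=(5,4) nearest=1 d=2 new=(5,4) → blocked by [3,6]×[4,11], reject
9. q=(16,24) nearest=2 d=17 new=(7,12) → blocked by [3,6]×[4,11], reject
10. q=(2,2) nearest=0 d=1 new=(2,2) → add node 3 parent=0 cost=1
11. q=(9,13) nearest=2 d=7 new=(7,12) → blocked by [3,6]×[4,11], reject
12. q=(13,8) nearest=1 d=10 new=(8,7) → blocked by [3,6]×[4,11], reject
13. q=(9,1) nearest=1 d=6 new=(8,1) → add node 4 parent=1 cost=7
14. q=(4,5) nearest=2 d=2 new=(4,5) → blocked by [3,6]×[4,11], reject
15. q=(1,14) nearest=2 d=7 new=(1,12) → add node 5 parent=2 cost=10
16. q=(13,6) nearest=4 d=5 new=(13,6) → add node 6 parent=4 cost=12
17. q=(16,8) nearest=6 d=3 new=(16,8) → add node 7 parent=6 cost=15

Parent of node 4: 1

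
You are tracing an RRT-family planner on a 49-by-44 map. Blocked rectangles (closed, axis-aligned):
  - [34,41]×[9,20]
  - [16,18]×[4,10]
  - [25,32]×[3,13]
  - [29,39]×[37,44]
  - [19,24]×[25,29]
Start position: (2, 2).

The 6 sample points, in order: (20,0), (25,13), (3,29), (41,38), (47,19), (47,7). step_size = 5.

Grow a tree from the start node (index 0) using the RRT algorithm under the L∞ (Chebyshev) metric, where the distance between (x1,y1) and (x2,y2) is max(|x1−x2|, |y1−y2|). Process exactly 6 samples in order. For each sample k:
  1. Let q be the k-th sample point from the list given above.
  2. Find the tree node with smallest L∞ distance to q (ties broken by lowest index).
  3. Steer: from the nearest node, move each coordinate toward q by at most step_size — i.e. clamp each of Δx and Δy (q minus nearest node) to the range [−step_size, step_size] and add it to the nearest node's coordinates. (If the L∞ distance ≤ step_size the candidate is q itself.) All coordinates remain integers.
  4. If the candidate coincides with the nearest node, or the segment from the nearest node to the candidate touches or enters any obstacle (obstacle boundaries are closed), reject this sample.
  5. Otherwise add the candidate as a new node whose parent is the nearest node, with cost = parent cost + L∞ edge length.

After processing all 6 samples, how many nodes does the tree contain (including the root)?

1. q=(20,0) nearest=0 d=18 new=(7,0) → add node 1 parent=0 cost=5
2. q=(25,13) nearest=1 d=18 new=(12,5) → add node 2 parent=1 cost=10
3. q=(3,29) nearest=2 d=24 new=(7,10) → add node 3 parent=2 cost=15
4. q=(41,38) nearest=2 d=33 new=(17,10) → blocked by [16,18]×[4,10], reject
5. q=(47,19) nearest=2 d=35 new=(17,10) → blocked by [16,18]×[4,10], reject
6. q=(47,7) nearest=2 d=35 new=(17,7) → blocked by [16,18]×[4,10], reject

Node count: 4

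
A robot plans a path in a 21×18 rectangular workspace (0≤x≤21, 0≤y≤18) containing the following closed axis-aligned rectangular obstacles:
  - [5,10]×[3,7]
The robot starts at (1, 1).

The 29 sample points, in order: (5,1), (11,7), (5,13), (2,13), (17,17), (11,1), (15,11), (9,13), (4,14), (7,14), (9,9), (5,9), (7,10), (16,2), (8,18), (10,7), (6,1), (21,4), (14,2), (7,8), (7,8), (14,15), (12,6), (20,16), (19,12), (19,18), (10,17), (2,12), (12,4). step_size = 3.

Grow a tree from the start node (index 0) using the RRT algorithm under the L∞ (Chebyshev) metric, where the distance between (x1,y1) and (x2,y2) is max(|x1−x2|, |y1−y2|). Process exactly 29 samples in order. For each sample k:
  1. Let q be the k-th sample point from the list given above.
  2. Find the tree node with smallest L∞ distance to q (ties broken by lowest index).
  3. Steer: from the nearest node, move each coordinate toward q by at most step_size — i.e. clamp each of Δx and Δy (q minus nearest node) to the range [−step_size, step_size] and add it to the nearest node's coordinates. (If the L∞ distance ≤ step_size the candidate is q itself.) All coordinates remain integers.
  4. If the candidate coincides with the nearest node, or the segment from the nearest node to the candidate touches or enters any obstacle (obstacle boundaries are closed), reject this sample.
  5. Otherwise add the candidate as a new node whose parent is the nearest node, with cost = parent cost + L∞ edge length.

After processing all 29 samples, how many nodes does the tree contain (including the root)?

1. q=(5,1) nearest=0 d=4 new=(4,1) → add node 1 parent=0 cost=3
2. q=(11,7) nearest=1 d=7 new=(7,4) → blocked by [5,10]×[3,7], reject
3. q=(5,13) nearest=0 d=12 new=(4,4) → add node 2 parent=0 cost=3
4. q=(2,13) nearest=2 d=9 new=(2,7) → add node 3 parent=2 cost=6
5. q=(17,17) nearest=2 d=13 new=(7,7) → blocked by [5,10]×[3,7], reject
6. q=(11,1) nearest=1 d=7 new=(7,1) → add node 4 parent=1 cost=6
7. q=(15,11) nearest=4 d=10 new=(10,4) → blocked by [5,10]×[3,7], reject
8. q=(9,13) nearest=3 d=7 new=(5,10) → add node 5 parent=3 cost=9
9. q=(4,14) nearest=5 d=4 new=(4,13) → add node 6 parent=5 cost=12
10. q=(7,14) nearest=6 d=3 new=(7,14) → add node 7 parent=6 cost=15
11. q=(9,9) nearest=5 d=4 new=(8,9) → add node 8 parent=5 cost=12
12. q=(5,9) nearest=5 d=1 new=(5,9) → add node 9 parent=5 cost=10
13. q=(7,10) nearest=8 d=1 new=(7,10) → add node 10 parent=8 cost=13
14. q=(16,2) nearest=8 d=8 new=(11,6) → blocked by [5,10]×[3,7], reject
15. q=(8,18) nearest=7 d=4 new=(8,17) → add node 11 parent=7 cost=18
16. q=(10,7) nearest=8 d=2 new=(10,7) → blocked by [5,10]×[3,7], reject
17. q=(6,1) nearest=4 d=1 new=(6,1) → add node 12 parent=4 cost=7
18. q=(21,4) nearest=8 d=13 new=(11,6) → blocked by [5,10]×[3,7], reject
19. q=(14,2) nearest=4 d=7 new=(10,2) → add node 13 parent=4 cost=9
20. q=(7,8) nearest=8 d=1 new=(7,8) → add node 14 parent=8 cost=13
21. q=(7,8) nearest=14 d=0 → coincident, reject
22. q=(14,15) nearest=8 d=6 new=(11,12) → add node 15 parent=8 cost=15
23. q=(12,6) nearest=8 d=4 new=(11,6) → blocked by [5,10]×[3,7], reject
24. q=(20,16) nearest=15 d=9 new=(14,15) → add node 16 parent=15 cost=18
25. q=(19,12) nearest=16 d=5 new=(17,12) → add node 17 parent=16 cost=21
26. q=(19,18) nearest=16 d=5 new=(17,18) → add node 18 parent=16 cost=21
27. q=(10,17) nearest=11 d=2 new=(10,17) → add node 19 parent=11 cost=20
28. q=(2,12) nearest=6 d=2 new=(2,12) → add node 20 parent=6 cost=14
29. q=(12,4) nearest=13 d=2 new=(12,4) → add node 21 parent=13 cost=11

Node count: 22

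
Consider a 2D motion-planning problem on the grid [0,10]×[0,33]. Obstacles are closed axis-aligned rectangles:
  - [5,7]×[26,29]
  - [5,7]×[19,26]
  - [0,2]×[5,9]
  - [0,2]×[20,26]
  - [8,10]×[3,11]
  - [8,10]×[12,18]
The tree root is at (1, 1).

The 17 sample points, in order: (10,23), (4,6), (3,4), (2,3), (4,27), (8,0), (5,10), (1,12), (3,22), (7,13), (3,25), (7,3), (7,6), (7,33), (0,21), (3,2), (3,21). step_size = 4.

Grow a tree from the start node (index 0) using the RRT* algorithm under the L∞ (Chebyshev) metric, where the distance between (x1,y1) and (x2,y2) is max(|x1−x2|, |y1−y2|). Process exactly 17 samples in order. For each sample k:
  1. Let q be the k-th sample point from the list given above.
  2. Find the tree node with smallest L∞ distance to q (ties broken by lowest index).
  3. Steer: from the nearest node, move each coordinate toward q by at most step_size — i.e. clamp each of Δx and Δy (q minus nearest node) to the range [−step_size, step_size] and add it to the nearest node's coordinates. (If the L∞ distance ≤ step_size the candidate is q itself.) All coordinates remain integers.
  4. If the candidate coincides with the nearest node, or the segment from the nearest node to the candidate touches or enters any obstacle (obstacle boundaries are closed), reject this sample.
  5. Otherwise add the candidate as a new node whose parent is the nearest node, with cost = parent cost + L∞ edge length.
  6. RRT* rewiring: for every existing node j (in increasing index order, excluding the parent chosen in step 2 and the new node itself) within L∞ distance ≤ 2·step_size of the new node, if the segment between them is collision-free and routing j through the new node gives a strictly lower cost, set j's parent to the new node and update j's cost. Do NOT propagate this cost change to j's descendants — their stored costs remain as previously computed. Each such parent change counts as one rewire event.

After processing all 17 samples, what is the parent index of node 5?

Parent of node 5: 2

1. q=(10,23) nearest=0 d=22 new=(5,5) → add node 1 parent=0 cost=4
2. q=(4,6) nearest=1 d=1 new=(4,6) → add node 2 parent=1 cost=5
3. q=(3,4) nearest=1 d=2 new=(3,4) → add node 3 parent=1 cost=6
4. q=(2,3) nearest=3 d=1 new=(2,3) → add node 4 parent=3 cost=7
5. q=(4,27) nearest=2 d=21 new=(4,10) → add node 5 parent=2 cost=9
6. q=(8,0) nearest=1 d=5 new=(8,1) → add node 6 parent=1 cost=8
7. q=(5,10) nearest=5 d=1 new=(5,10) → add node 7 parent=5 cost=10
8. q=(1,12) nearest=5 d=3 new=(1,12) → add node 8 parent=5 cost=12
9. q=(3,22) nearest=8 d=10 new=(3,16) → add node 9 parent=8 cost=16
10. q=(7,13) nearest=5 d=3 new=(7,13) → add node 10 parent=5 cost=12
11. q=(3,25) nearest=9 d=9 new=(3,20) → add node 11 parent=9 cost=20
12. q=(7,3) nearest=1 d=2 new=(7,3) → add node 12 parent=1 cost=6
13. q=(7,6) nearest=1 d=2 new=(7,6) → add node 13 parent=1 cost=6
14. q=(7,33) nearest=11 d=13 new=(7,24) → blocked by [5,7]×[19,26], reject
15. q=(0,21) nearest=11 d=3 new=(0,21) → blocked by [0,2]×[20,26], reject
16. q=(3,2) nearest=4 d=1 new=(3,2) → add node 14 parent=4 cost=8
17. q=(3,21) nearest=11 d=1 new=(3,21) → add node 15 parent=11 cost=21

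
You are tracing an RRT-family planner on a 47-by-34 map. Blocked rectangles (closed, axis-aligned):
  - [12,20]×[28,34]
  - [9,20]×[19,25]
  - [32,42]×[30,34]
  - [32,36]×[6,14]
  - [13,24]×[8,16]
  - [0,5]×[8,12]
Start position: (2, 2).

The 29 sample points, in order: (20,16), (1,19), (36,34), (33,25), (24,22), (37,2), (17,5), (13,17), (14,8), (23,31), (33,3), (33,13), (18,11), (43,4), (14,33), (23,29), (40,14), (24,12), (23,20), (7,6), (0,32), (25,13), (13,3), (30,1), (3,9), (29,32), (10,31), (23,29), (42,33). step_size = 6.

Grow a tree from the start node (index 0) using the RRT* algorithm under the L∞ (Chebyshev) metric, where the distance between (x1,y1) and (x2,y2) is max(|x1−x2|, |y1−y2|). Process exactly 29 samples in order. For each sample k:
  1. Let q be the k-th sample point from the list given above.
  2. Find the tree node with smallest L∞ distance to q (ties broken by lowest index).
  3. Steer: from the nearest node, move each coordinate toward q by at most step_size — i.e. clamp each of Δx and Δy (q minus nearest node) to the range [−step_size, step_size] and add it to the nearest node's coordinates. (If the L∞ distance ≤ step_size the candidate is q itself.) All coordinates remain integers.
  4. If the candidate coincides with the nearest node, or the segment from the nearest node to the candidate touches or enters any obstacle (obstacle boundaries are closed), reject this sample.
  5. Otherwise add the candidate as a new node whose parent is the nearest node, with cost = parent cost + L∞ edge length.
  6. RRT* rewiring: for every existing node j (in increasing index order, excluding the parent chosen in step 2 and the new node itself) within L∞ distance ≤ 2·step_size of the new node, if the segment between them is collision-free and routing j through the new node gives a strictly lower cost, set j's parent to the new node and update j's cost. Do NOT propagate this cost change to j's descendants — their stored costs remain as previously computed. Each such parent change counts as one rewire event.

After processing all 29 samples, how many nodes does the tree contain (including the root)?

1. q=(20,16) nearest=0 d=18 new=(8,8) → add node 1 parent=0 cost=6
2. q=(1,19) nearest=1 d=11 new=(2,14) → blocked by [0,5]×[8,12], reject
3. q=(36,34) nearest=1 d=28 new=(14,14) → blocked by [13,24]×[8,16], reject
4. q=(33,25) nearest=1 d=25 new=(14,14) → blocked by [13,24]×[8,16], reject
5. q=(24,22) nearest=1 d=16 new=(14,14) → blocked by [13,24]×[8,16], reject
6. q=(37,2) nearest=1 d=29 new=(14,2) → add node 2 parent=1 cost=12
7. q=(17,5) nearest=2 d=3 new=(17,5) → add node 3 parent=2 cost=15
8. q=(13,17) nearest=1 d=9 new=(13,14) → blocked by [13,24]×[8,16], reject
9. q=(14,8) nearest=3 d=3 new=(14,8) → blocked by [13,24]×[8,16], reject
10. q=(23,31) nearest=1 d=23 new=(14,14) → blocked by [13,24]×[8,16], reject
11. q=(33,3) nearest=3 d=16 new=(23,3) → add node 4 parent=3 cost=21
12. q=(33,13) nearest=4 d=10 new=(29,9) → add node 5 parent=4 cost=27
13. q=(18,11) nearest=3 d=6 new=(18,11) → blocked by [13,24]×[8,16], reject
14. q=(43,4) nearest=5 d=14 new=(35,4) → blocked by [32,36]×[6,14], reject
15. q=(14,33) nearest=5 d=24 new=(23,15) → blocked by [13,24]×[8,16], reject
16. q=(23,29) nearest=5 d=20 new=(23,15) → blocked by [13,24]×[8,16], reject
17. q=(40,14) nearest=5 d=11 new=(35,14) → blocked by [32,36]×[6,14], reject
18. q=(24,12) nearest=5 d=5 new=(24,12) → blocked by [13,24]×[8,16], reject
19. q=(23,20) nearest=5 d=11 new=(23,15) → blocked by [13,24]×[8,16], reject
20. q=(7,6) nearest=1 d=2 new=(7,6) → add node 6 parent=1 cost=8
21. q=(0,32) nearest=1 d=24 new=(2,14) → blocked by [0,5]×[8,12], reject
22. q=(25,13) nearest=5 d=4 new=(25,13) → add node 7 parent=5 cost=31
23. q=(13,3) nearest=2 d=1 new=(13,3) → add node 8 parent=2 cost=13
24. q=(30,1) nearest=4 d=7 new=(29,1) → add node 9 parent=4 cost=27
25. q=(3,9) nearest=6 d=4 new=(3,9) → blocked by [0,5]×[8,12], reject
26. q=(29,32) nearest=7 d=19 new=(29,19) → add node 10 parent=7 cost=37
27. q=(10,31) nearest=7 d=18 new=(19,19) → blocked by [9,20]×[19,25], reject
28. q=(23,29) nearest=10 d=10 new=(23,25) → add node 11 parent=10 cost=43
29. q=(42,33) nearest=10 d=14 new=(35,25) → add node 12 parent=10 cost=43

Node count: 13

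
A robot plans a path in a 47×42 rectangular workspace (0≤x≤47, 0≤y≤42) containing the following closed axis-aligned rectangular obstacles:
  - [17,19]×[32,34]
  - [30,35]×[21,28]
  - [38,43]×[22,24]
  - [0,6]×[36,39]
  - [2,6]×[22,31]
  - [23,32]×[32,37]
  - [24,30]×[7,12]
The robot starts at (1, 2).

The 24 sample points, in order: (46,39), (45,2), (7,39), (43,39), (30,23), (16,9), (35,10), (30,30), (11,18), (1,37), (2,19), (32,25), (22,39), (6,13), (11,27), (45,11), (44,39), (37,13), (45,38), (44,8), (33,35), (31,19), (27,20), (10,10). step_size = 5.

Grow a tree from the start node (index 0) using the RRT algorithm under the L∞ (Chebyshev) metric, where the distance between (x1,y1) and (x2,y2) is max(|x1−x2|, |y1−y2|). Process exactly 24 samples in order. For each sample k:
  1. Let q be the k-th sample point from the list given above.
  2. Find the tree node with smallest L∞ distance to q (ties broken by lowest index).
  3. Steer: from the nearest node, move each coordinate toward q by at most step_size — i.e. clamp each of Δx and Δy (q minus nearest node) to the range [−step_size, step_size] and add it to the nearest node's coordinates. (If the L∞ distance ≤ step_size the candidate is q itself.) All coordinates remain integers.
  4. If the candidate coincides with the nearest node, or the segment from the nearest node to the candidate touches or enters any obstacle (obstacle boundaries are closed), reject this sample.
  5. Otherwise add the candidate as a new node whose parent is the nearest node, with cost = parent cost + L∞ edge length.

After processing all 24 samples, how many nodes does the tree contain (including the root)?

1. q=(46,39) nearest=0 d=45 new=(6,7) → add node 1 parent=0 cost=5
2. q=(45,2) nearest=1 d=39 new=(11,2) → add node 2 parent=1 cost=10
3. q=(7,39) nearest=1 d=32 new=(7,12) → add node 3 parent=1 cost=10
4. q=(43,39) nearest=3 d=36 new=(12,17) → add node 4 parent=3 cost=15
5. q=(30,23) nearest=4 d=18 new=(17,22) → add node 5 parent=4 cost=20
6. q=(16,9) nearest=2 d=7 new=(16,7) → add node 6 parent=2 cost=15
7. q=(35,10) nearest=5 d=18 new=(22,17) → add node 7 parent=5 cost=25
8. q=(30,30) nearest=5 d=13 new=(22,27) → add node 8 parent=5 cost=25
9. q=(11,18) nearest=4 d=1 new=(11,18) → add node 9 parent=4 cost=16
10. q=(1,37) nearest=5 d=16 new=(12,27) → add node 10 parent=5 cost=25
11. q=(2,19) nearest=3 d=7 new=(2,17) → add node 11 parent=3 cost=15
12. q=(32,25) nearest=7 d=10 new=(27,22) → add node 12 parent=7 cost=30
13. q=(22,39) nearest=8 d=12 new=(22,32) → add node 13 parent=8 cost=30
14. q=(6,13) nearest=3 d=1 new=(6,13) → add node 14 parent=3 cost=11
15. q=(11,27) nearest=10 d=1 new=(11,27) → add node 15 parent=10 cost=26
16. q=(45,11) nearest=12 d=18 new=(32,17) → add node 16 parent=12 cost=35
17. q=(44,39) nearest=12 d=17 new=(32,27) → blocked by [30,35]×[21,28], reject
18. q=(37,13) nearest=16 d=5 new=(37,13) → add node 17 parent=16 cost=40
19. q=(45,38) nearest=12 d=18 new=(32,27) → blocked by [30,35]×[21,28], reject
20. q=(44,8) nearest=17 d=7 new=(42,8) → add node 18 parent=17 cost=45
21. q=(33,35) nearest=8 d=11 new=(27,32) → blocked by [23,32]×[32,37], reject
22. q=(31,19) nearest=16 d=2 new=(31,19) → add node 19 parent=16 cost=37
23. q=(27,20) nearest=12 d=2 new=(27,20) → add node 20 parent=12 cost=32
24. q=(10,10) nearest=3 d=3 new=(10,10) → add node 21 parent=3 cost=13

Node count: 22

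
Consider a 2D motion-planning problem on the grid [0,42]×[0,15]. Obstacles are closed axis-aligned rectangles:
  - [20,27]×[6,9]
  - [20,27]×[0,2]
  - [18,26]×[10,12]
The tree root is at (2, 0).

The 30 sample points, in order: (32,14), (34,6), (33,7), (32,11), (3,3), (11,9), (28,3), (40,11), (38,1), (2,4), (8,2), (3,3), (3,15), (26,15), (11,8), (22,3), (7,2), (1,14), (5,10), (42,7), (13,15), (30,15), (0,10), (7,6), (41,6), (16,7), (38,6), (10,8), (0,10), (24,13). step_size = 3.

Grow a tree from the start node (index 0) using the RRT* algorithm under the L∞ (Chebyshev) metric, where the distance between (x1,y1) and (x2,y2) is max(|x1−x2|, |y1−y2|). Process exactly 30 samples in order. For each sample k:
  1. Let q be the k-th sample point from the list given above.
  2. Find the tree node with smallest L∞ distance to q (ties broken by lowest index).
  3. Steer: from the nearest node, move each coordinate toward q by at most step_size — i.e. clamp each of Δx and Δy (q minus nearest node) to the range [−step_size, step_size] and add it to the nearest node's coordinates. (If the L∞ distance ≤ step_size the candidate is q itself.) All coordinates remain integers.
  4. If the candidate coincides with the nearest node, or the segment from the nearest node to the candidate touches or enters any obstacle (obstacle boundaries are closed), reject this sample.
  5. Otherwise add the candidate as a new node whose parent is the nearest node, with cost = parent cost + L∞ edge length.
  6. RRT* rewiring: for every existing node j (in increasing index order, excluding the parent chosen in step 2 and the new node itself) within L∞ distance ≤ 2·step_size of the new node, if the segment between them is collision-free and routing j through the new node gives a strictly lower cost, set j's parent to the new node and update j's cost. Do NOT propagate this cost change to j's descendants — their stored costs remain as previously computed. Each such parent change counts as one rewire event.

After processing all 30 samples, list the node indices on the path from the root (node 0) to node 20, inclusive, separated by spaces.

1. q=(32,14) nearest=0 d=30 new=(5,3) → add node 1 parent=0 cost=3
2. q=(34,6) nearest=1 d=29 new=(8,6) → add node 2 parent=1 cost=6
3. q=(33,7) nearest=2 d=25 new=(11,7) → add node 3 parent=2 cost=9
4. q=(32,11) nearest=3 d=21 new=(14,10) → add node 4 parent=3 cost=12
5. q=(3,3) nearest=1 d=2 new=(3,3) → add node 5 parent=1 cost=5
6. q=(11,9) nearest=3 d=2 new=(11,9) → add node 6 parent=3 cost=11
7. q=(28,3) nearest=4 d=14 new=(17,7) → add node 7 parent=4 cost=15
8. q=(40,11) nearest=7 d=23 new=(20,10) → blocked by [18,26]×[10,12], reject
9. q=(38,1) nearest=7 d=21 new=(20,4) → add node 8 parent=7 cost=18
10. q=(2,4) nearest=5 d=1 new=(2,4) → add node 9 parent=5 cost=6
11. q=(8,2) nearest=1 d=3 new=(8,2) → add node 10 parent=1 cost=6
12. q=(3,3) nearest=5 d=0 → coincident, reject
13. q=(3,15) nearest=3 d=8 new=(8,10) → add node 11 parent=3 cost=12
14. q=(26,15) nearest=7 d=9 new=(20,10) → blocked by [18,26]×[10,12], reject
15. q=(11,8) nearest=3 d=1 new=(11,8) → add node 12 parent=3 cost=10
16. q=(22,3) nearest=8 d=2 new=(22,3) → add node 13 parent=8 cost=20
17. q=(7,2) nearest=10 d=1 new=(7,2) → add node 14 parent=10 cost=7
18. q=(1,14) nearest=11 d=7 new=(5,13) → add node 15 parent=11 cost=15
19. q=(5,10) nearest=11 d=3 new=(5,10) → add node 16 parent=11 cost=15
20. q=(42,7) nearest=13 d=20 new=(25,6) → blocked by [20,27]×[6,9], reject
21. q=(13,15) nearest=4 d=5 new=(13,13) → add node 17 parent=4 cost=15
22. q=(30,15) nearest=8 d=11 new=(23,7) → blocked by [20,27]×[6,9], reject
23. q=(0,10) nearest=15 d=5 new=(2,10) → add node 18 parent=15 cost=18
24. q=(7,6) nearest=2 d=1 new=(7,6) → add node 19 parent=2 cost=7; rewire 11→19 (11<12); rewire 16→19 (11<15); rewire 18→19 (12<18)
25. q=(41,6) nearest=13 d=19 new=(25,6) → blocked by [20,27]×[6,9], reject
26. q=(16,7) nearest=7 d=1 new=(16,7) → add node 20 parent=7 cost=16
27. q=(38,6) nearest=13 d=16 new=(25,6) → blocked by [20,27]×[6,9], reject
28. q=(10,8) nearest=3 d=1 new=(10,8) → add node 21 parent=3 cost=10
29. q=(0,10) nearest=18 d=2 new=(0,10) → add node 22 parent=18 cost=14
30. q=(24,13) nearest=7 d=7 new=(20,10) → blocked by [18,26]×[10,12], reject

Path: 0 1 2 3 4 7 20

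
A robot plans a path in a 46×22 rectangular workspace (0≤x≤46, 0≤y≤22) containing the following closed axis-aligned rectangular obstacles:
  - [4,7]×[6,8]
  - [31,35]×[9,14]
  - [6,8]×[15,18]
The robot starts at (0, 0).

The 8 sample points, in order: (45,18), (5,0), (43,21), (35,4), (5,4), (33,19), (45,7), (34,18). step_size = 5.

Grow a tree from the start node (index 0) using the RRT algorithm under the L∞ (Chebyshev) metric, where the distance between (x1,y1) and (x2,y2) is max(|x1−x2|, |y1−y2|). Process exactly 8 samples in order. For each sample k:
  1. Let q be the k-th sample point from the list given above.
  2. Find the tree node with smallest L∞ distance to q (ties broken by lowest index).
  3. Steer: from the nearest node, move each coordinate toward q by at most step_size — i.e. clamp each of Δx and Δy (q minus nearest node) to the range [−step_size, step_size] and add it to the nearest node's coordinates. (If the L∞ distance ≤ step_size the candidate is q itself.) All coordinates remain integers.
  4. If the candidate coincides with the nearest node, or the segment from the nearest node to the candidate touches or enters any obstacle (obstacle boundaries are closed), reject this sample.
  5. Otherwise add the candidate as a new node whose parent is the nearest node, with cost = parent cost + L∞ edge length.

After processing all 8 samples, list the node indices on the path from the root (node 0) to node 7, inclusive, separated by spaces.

Path: 0 1 3 5 6 7

1. q=(45,18) nearest=0 d=45 new=(5,5) → add node 1 parent=0 cost=5
2. q=(5,0) nearest=0 d=5 new=(5,0) → add node 2 parent=0 cost=5
3. q=(43,21) nearest=1 d=38 new=(10,10) → blocked by [4,7]×[6,8], reject
4. q=(35,4) nearest=1 d=30 new=(10,4) → add node 3 parent=1 cost=10
5. q=(5,4) nearest=1 d=1 new=(5,4) → add node 4 parent=1 cost=6
6. q=(33,19) nearest=3 d=23 new=(15,9) → add node 5 parent=3 cost=15
7. q=(45,7) nearest=5 d=30 new=(20,7) → add node 6 parent=5 cost=20
8. q=(34,18) nearest=6 d=14 new=(25,12) → add node 7 parent=6 cost=25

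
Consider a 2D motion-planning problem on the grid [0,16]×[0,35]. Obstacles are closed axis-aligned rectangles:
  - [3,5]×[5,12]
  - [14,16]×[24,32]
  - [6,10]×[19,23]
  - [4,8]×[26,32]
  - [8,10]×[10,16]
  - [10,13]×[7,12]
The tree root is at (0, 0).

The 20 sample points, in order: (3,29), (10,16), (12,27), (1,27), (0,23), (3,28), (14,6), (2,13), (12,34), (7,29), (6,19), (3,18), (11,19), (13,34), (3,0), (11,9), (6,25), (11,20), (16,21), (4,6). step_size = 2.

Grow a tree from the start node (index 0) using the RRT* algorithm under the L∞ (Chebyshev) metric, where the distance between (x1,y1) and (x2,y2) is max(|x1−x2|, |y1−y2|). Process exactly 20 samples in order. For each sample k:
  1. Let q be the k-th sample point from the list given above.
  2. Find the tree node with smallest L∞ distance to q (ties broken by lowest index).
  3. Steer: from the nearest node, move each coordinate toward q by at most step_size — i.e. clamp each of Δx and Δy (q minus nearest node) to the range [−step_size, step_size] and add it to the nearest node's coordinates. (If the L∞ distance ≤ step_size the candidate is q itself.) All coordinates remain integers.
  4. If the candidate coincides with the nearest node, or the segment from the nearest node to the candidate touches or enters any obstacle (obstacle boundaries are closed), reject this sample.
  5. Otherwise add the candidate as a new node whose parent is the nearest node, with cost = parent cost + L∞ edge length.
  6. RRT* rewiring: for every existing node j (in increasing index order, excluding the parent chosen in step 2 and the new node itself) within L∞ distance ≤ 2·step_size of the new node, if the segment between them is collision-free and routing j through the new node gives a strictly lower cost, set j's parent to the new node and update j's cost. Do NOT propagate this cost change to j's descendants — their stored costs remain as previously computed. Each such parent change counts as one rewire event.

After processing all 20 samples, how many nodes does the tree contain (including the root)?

1. q=(3,29) nearest=0 d=29 new=(2,2) → add node 1 parent=0 cost=2
2. q=(10,16) nearest=1 d=14 new=(4,4) → add node 2 parent=1 cost=4
3. q=(12,27) nearest=2 d=23 new=(6,6) → blocked by [3,5]×[5,12], reject
4. q=(1,27) nearest=2 d=23 new=(2,6) → blocked by [3,5]×[5,12], reject
5. q=(0,23) nearest=2 d=19 new=(2,6) → blocked by [3,5]×[5,12], reject
6. q=(3,28) nearest=2 d=24 new=(3,6) → blocked by [3,5]×[5,12], reject
7. q=(14,6) nearest=2 d=10 new=(6,6) → blocked by [3,5]×[5,12], reject
8. q=(2,13) nearest=2 d=9 new=(2,6) → blocked by [3,5]×[5,12], reject
9. q=(12,34) nearest=2 d=30 new=(6,6) → blocked by [3,5]×[5,12], reject
10. q=(7,29) nearest=2 d=25 new=(6,6) → blocked by [3,5]×[5,12], reject
11. q=(6,19) nearest=2 d=15 new=(6,6) → blocked by [3,5]×[5,12], reject
12. q=(3,18) nearest=2 d=14 new=(3,6) → blocked by [3,5]×[5,12], reject
13. q=(11,19) nearest=2 d=15 new=(6,6) → blocked by [3,5]×[5,12], reject
14. q=(13,34) nearest=2 d=30 new=(6,6) → blocked by [3,5]×[5,12], reject
15. q=(3,0) nearest=1 d=2 new=(3,0) → add node 3 parent=1 cost=4
16. q=(11,9) nearest=2 d=7 new=(6,6) → blocked by [3,5]×[5,12], reject
17. q=(6,25) nearest=2 d=21 new=(6,6) → blocked by [3,5]×[5,12], reject
18. q=(11,20) nearest=2 d=16 new=(6,6) → blocked by [3,5]×[5,12], reject
19. q=(16,21) nearest=2 d=17 new=(6,6) → blocked by [3,5]×[5,12], reject
20. q=(4,6) nearest=2 d=2 new=(4,6) → blocked by [3,5]×[5,12], reject

Node count: 4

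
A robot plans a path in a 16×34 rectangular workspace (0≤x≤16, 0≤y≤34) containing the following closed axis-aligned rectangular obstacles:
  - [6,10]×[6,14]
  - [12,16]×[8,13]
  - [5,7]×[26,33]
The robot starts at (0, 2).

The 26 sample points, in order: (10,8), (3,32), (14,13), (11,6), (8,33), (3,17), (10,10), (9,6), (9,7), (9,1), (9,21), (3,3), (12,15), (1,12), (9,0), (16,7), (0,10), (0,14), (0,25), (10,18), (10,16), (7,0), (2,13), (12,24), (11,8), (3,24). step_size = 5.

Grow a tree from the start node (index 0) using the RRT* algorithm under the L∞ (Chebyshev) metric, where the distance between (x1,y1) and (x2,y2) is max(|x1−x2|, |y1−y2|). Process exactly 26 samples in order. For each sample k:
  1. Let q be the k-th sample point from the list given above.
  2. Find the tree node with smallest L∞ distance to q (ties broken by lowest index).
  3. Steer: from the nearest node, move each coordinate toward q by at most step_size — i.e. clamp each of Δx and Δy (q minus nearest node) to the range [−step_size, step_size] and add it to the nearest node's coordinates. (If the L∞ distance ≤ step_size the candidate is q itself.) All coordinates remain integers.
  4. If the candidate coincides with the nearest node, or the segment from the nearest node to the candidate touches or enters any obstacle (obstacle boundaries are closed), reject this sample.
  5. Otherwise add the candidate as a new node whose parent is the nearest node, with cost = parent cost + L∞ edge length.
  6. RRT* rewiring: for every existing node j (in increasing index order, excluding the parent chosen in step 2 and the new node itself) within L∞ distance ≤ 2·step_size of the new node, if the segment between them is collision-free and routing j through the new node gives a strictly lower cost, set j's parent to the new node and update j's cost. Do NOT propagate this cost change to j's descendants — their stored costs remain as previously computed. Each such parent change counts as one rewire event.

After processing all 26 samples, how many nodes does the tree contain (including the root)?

Node count: 22

1. q=(10,8) nearest=0 d=10 new=(5,7) → add node 1 parent=0 cost=5
2. q=(3,32) nearest=1 d=25 new=(3,12) → add node 2 parent=1 cost=10
3. q=(14,13) nearest=1 d=9 new=(10,12) → blocked by [6,10]×[6,14], reject
4. q=(11,6) nearest=1 d=6 new=(10,6) → blocked by [6,10]×[6,14], reject
5. q=(8,33) nearest=2 d=21 new=(8,17) → add node 3 parent=2 cost=15
6. q=(3,17) nearest=2 d=5 new=(3,17) → add node 4 parent=2 cost=15
7. q=(10,10) nearest=1 d=5 new=(10,10) → blocked by [6,10]×[6,14], reject
8. q=(9,6) nearest=1 d=4 new=(9,6) → blocked by [6,10]×[6,14], reject
9. q=(9,7) nearest=1 d=4 new=(9,7) → blocked by [6,10]×[6,14], reject
10. q=(9,1) nearest=1 d=6 new=(9,2) → add node 5 parent=1 cost=10
11. q=(9,21) nearest=3 d=4 new=(9,21) → add node 6 parent=3 cost=19
12. q=(3,3) nearest=0 d=3 new=(3,3) → add node 7 parent=0 cost=3; rewire 5→7 (9<10)
13. q=(12,15) nearest=3 d=4 new=(12,15) → add node 8 parent=3 cost=19
14. q=(1,12) nearest=2 d=2 new=(1,12) → add node 9 parent=2 cost=12
15. q=(9,0) nearest=5 d=2 new=(9,0) → add node 10 parent=5 cost=11
16. q=(16,7) nearest=5 d=7 new=(14,7) → add node 11 parent=5 cost=14
17. q=(0,10) nearest=9 d=2 new=(0,10) → add node 12 parent=9 cost=14
18. q=(0,14) nearest=9 d=2 new=(0,14) → add node 13 parent=9 cost=14
19. q=(0,25) nearest=3 d=8 new=(3,22) → add node 14 parent=3 cost=20
20. q=(10,18) nearest=3 d=2 new=(10,18) → add node 15 parent=3 cost=17
21. q=(10,16) nearest=3 d=2 new=(10,16) → add node 16 parent=3 cost=17
22. q=(7,0) nearest=5 d=2 new=(7,0) → add node 17 parent=5 cost=11
23. q=(2,13) nearest=2 d=1 new=(2,13) → add node 18 parent=2 cost=11; rewire 13→18 (13<14)
24. q=(12,24) nearest=6 d=3 new=(12,24) → add node 19 parent=6 cost=22
25. q=(11,8) nearest=11 d=3 new=(11,8) → add node 20 parent=11 cost=17
26. q=(3,24) nearest=14 d=2 new=(3,24) → add node 21 parent=14 cost=22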